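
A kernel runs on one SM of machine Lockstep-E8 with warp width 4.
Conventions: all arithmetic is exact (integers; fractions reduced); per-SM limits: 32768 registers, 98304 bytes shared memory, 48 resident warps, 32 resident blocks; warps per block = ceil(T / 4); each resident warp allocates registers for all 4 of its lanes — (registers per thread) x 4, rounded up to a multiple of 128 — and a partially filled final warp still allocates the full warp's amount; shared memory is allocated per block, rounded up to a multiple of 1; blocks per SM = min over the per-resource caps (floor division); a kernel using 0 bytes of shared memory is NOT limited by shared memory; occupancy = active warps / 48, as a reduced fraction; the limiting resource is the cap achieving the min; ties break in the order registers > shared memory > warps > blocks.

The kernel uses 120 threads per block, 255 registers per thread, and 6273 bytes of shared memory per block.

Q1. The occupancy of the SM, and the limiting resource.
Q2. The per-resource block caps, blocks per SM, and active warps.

Answer: occupancy 5/8, limited by registers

registers: 1 block
shared memory: 15 blocks
warps: 1 block
blocks: 32 blocks

Answer: 1 block, 30 active warps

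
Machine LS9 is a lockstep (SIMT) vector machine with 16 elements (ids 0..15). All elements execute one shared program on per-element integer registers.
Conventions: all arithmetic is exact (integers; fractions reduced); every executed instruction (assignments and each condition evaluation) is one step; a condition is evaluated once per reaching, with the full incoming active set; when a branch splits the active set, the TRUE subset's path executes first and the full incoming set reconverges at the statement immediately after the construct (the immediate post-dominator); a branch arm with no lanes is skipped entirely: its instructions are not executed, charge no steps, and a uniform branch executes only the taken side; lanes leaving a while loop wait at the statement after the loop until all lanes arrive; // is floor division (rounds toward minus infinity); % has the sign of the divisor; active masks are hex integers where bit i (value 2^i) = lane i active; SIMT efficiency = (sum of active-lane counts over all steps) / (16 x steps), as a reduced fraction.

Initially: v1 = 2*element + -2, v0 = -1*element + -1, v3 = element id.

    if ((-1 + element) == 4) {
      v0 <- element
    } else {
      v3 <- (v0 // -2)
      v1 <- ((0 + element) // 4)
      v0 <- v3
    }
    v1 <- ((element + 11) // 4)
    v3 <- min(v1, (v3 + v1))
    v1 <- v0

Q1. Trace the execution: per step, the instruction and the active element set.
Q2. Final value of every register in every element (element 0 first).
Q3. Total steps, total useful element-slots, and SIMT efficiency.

step 0: eval ((-1 + element) == 4)   0xffff
step 1: v0 <- element                0x0020
step 2: v3 <- (v0 // -2)             0xffdf
step 3: v1 <- ((0 + element) // 4)   0xffdf
step 4: v0 <- v3                     0xffdf
step 5: v1 <- ((element + 11) // 4)  0xffff
step 6: v3 <- min(v1, (v3 + v1))     0xffff
step 7: v1 <- v0                     0xffff

Answer: 8 steps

v1: 0,1,1,2,2,5,3,4,4,5,5,6,6,7,7,8
v0: 0,1,1,2,2,5,3,4,4,5,5,6,6,7,7,8
v3: 2,3,3,3,3,4,4,4,4,5,5,5,5,6,6,6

steps = 8; useful = 110; efficiency = 110/128 = 55/64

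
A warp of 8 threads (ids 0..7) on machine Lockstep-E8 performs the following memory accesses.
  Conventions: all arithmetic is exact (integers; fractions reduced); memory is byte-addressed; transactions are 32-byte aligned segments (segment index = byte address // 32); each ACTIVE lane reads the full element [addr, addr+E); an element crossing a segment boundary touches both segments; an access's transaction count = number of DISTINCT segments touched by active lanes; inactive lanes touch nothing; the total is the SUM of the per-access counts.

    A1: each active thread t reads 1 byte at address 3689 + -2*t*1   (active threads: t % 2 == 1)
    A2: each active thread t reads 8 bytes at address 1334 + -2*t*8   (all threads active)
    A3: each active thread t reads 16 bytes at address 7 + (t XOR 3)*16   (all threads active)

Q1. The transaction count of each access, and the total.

A1: 2 transactions
A2: 4 transactions
A3: 5 transactions

Answer: 2,4,5; total 11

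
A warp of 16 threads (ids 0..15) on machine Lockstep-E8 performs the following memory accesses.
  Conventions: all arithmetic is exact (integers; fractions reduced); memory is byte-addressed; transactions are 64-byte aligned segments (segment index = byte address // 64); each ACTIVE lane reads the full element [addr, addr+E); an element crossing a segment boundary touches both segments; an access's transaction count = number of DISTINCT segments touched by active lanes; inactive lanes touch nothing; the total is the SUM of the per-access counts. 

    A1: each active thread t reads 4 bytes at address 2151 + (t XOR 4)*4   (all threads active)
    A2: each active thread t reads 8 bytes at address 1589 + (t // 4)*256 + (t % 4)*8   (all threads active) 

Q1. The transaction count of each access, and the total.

A1: 2 transactions
A2: 8 transactions

Answer: 2,8; total 10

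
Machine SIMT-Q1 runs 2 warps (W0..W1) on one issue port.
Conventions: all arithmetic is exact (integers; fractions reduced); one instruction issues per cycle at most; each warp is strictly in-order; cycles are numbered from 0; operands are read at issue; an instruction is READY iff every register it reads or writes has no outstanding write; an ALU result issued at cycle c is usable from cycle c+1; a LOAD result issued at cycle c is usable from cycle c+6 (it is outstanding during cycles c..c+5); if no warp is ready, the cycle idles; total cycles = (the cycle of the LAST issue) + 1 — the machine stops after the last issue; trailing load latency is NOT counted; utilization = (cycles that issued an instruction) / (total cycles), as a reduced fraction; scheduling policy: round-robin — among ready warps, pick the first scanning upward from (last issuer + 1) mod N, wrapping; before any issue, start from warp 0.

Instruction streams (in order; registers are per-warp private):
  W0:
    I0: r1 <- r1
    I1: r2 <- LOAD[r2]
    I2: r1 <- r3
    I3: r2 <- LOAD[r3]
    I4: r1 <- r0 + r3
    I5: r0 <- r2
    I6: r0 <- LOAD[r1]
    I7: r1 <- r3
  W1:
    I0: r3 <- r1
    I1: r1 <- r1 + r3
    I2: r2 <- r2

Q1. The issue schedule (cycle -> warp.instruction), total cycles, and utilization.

cycle 0: W0.I0
cycle 1: W1.I0
cycle 2: W0.I1
cycle 3: W1.I1
cycle 4: W0.I2
cycle 5: W1.I2
cycle 6: idle
cycle 7: idle
cycle 8: W0.I3
cycle 9: W0.I4
cycle 10: idle
cycle 11: idle
cycle 12: idle
cycle 13: idle
cycle 14: W0.I5
cycle 15: W0.I6
cycle 16: W0.I7

Answer: 17 cycles, utilization 11/17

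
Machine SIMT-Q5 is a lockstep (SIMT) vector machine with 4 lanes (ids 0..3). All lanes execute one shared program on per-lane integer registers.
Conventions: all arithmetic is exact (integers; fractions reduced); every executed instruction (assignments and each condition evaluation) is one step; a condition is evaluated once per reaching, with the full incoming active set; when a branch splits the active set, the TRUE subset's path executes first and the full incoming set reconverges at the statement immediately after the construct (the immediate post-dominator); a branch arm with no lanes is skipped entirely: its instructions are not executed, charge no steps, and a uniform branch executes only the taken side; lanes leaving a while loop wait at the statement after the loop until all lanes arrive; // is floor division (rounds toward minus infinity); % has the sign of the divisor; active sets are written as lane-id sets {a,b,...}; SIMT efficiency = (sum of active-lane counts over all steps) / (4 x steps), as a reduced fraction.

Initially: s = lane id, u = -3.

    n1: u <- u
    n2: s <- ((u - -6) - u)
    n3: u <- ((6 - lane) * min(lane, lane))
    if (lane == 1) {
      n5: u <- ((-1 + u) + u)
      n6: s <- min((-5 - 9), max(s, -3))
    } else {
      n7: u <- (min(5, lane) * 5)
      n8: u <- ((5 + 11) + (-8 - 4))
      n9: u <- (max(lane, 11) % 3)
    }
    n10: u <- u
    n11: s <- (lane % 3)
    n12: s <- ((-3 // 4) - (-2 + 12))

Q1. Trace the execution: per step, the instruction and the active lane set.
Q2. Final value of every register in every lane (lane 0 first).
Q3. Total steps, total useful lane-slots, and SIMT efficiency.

step 0: u <- u                       {0,1,2,3}
step 1: s <- ((u - -6) - u)          {0,1,2,3}
step 2: u <- ((6 - lane) * min(lane, lane)) {0,1,2,3}
step 3: eval (lane == 1)             {0,1,2,3}
step 4: u <- ((-1 + u) + u)          {1}
step 5: s <- min((-5 - 9), max(s, -3)) {1}
step 6: u <- (min(5, lane) * 5)      {0,2,3}
step 7: u <- ((5 + 11) + (-8 - 4))   {0,2,3}
step 8: u <- (max(lane, 11) % 3)     {0,2,3}
step 9: u <- u                       {0,1,2,3}
step 10: s <- (lane % 3)              {0,1,2,3}
step 11: s <- ((-3 // 4) - (-2 + 12)) {0,1,2,3}

Answer: 12 steps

s: -11,-11,-11,-11
u: 2,9,2,2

steps = 12; useful = 39; efficiency = 39/48 = 13/16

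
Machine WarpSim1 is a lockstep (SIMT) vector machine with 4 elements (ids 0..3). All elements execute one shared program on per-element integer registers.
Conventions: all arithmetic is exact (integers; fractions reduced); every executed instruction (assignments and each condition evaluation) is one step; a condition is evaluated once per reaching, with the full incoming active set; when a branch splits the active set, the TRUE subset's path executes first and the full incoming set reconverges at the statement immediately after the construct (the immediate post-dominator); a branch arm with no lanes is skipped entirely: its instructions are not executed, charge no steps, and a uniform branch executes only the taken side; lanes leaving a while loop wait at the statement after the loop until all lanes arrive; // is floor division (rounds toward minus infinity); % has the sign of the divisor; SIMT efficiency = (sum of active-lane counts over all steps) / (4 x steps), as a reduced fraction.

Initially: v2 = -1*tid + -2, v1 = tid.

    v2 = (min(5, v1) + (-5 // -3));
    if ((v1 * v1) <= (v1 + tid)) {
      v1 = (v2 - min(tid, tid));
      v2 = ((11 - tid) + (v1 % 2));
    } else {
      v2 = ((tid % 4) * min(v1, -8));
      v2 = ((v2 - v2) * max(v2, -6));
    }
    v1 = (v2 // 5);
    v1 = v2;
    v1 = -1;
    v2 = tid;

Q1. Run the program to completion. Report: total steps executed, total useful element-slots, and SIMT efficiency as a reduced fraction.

Answer: 10 steps, 32 useful, 4/5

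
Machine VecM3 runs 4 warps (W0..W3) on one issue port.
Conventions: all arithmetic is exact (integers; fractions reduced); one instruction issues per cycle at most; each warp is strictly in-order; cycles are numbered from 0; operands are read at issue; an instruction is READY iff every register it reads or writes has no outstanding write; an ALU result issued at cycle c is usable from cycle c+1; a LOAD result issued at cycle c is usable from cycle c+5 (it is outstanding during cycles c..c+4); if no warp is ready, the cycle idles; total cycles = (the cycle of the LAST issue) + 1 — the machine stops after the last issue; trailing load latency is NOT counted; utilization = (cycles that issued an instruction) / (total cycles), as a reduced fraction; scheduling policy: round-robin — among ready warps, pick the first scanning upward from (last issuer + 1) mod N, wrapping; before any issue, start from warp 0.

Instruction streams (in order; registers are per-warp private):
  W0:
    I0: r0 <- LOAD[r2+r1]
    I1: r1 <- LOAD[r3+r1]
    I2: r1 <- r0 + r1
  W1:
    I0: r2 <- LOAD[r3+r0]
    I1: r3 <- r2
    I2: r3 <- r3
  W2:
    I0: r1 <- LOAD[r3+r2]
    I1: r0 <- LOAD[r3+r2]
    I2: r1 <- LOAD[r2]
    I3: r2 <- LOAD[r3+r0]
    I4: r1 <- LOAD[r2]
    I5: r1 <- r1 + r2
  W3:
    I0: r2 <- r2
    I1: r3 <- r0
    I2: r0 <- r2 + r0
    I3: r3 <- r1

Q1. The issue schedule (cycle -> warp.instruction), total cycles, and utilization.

cycle 0: W0.I0
cycle 1: W1.I0
cycle 2: W2.I0
cycle 3: W3.I0
cycle 4: W0.I1
cycle 5: W2.I1
cycle 6: W3.I1
cycle 7: W1.I1
cycle 8: W2.I2
cycle 9: W3.I2
cycle 10: W0.I2
cycle 11: W1.I2
cycle 12: W2.I3
cycle 13: W3.I3
cycle 14: idle
cycle 15: idle
cycle 16: idle
cycle 17: W2.I4
cycle 18: idle
cycle 19: idle
cycle 20: idle
cycle 21: idle
cycle 22: W2.I5

Answer: 23 cycles, utilization 16/23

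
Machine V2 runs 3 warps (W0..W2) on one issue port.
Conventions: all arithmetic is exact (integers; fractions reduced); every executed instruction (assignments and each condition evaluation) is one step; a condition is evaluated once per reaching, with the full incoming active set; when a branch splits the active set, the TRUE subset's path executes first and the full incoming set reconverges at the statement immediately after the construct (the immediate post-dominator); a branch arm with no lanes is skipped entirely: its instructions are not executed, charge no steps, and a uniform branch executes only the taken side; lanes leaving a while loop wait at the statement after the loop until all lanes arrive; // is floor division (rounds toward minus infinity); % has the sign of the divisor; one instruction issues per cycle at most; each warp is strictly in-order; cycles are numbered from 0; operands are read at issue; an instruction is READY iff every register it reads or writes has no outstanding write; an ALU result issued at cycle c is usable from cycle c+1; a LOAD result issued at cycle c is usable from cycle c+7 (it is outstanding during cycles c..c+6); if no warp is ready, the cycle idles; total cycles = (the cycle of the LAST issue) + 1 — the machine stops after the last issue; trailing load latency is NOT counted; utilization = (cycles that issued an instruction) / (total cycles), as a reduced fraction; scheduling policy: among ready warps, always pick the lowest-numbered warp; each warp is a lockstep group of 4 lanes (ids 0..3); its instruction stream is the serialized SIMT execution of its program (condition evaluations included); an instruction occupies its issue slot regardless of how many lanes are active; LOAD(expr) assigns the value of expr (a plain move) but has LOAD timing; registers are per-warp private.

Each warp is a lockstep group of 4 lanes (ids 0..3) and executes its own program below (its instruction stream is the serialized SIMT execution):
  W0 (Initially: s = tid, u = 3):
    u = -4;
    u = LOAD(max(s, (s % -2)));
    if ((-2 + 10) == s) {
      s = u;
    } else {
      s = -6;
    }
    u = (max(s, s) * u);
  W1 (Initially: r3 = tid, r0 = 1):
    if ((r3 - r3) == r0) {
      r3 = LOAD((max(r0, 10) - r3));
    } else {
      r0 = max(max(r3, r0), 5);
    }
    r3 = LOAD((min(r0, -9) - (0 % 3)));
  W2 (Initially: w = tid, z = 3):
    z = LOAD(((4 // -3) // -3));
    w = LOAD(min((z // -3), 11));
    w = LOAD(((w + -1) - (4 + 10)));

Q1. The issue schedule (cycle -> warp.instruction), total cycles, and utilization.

cycle 0: W0.I0
cycle 1: W0.I1
cycle 2: W0.I2
cycle 3: W0.I3
cycle 4: W1.I0
cycle 5: W1.I1
cycle 6: W1.I2
cycle 7: W2.I0
cycle 8: W0.I4
cycle 9: idle
cycle 10: idle
cycle 11: idle
cycle 12: idle
cycle 13: idle
cycle 14: W2.I1
cycle 15: idle
cycle 16: idle
cycle 17: idle
cycle 18: idle
cycle 19: idle
cycle 20: idle
cycle 21: W2.I2

Answer: 22 cycles, utilization 1/2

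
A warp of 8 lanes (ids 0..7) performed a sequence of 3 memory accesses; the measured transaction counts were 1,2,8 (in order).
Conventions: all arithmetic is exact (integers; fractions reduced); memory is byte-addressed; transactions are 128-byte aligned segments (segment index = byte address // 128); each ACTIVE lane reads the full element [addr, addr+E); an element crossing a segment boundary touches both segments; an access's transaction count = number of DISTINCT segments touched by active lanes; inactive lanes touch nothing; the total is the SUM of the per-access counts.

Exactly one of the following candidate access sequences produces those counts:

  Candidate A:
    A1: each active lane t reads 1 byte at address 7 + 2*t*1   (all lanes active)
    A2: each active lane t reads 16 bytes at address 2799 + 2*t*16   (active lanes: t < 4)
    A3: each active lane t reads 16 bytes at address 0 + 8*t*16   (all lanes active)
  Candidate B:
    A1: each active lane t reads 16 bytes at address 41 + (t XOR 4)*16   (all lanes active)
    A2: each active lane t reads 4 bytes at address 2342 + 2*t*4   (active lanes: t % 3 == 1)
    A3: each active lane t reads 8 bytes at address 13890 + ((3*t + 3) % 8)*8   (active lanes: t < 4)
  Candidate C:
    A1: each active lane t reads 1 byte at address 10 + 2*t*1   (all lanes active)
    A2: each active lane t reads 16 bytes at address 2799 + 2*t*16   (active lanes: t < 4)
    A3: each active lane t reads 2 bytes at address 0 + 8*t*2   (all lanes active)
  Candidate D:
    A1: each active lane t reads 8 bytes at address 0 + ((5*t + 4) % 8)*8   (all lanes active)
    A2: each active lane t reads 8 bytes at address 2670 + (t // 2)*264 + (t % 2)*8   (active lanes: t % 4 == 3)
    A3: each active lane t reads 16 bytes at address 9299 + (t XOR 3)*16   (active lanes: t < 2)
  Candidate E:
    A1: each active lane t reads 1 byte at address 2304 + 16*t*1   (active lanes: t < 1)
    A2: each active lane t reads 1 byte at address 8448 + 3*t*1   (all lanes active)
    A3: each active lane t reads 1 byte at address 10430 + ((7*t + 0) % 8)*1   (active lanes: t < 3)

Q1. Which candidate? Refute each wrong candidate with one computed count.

B: A1 gives 2 transactions, not 1
C: A3 gives 1 transaction, not 8
D: A2 gives 3 transactions, not 2
E: A2 gives 1 transaction, not 2
A: all counts match (1,2,8)

Answer: A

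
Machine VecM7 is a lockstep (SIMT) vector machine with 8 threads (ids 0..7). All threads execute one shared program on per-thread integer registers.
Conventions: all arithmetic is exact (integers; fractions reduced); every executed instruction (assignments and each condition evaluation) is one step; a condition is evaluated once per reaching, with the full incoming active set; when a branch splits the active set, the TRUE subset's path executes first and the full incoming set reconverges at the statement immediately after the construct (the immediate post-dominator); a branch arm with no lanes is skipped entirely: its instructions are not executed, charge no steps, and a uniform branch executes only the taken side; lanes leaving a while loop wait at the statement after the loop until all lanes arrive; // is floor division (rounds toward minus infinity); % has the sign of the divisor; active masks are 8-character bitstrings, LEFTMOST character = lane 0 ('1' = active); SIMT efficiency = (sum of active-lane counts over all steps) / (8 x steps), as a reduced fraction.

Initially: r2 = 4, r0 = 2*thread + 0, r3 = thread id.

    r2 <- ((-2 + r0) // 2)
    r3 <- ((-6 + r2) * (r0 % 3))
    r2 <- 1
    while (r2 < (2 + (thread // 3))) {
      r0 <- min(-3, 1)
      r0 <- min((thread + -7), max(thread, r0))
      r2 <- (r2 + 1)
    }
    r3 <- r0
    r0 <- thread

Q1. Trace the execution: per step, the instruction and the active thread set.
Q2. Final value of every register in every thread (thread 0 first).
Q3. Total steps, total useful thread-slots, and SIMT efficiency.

step 0: r2 <- ((-2 + r0) // 2)       11111111
step 1: r3 <- ((-6 + r2) * (r0 % 3)) 11111111
step 2: r2 <- 1                      11111111
step 3: eval (r2 < (2 + (thread // 3))) 11111111
step 4: r0 <- min(-3, 1)             11111111
step 5: r0 <- min((thread + -7), max(thread, r0)) 11111111
step 6: r2 <- (r2 + 1)               11111111
step 7: eval (r2 < (2 + (thread // 3))) 11111111
step 8: r0 <- min(-3, 1)             00011111
step 9: r0 <- min((thread + -7), max(thread, r0)) 00011111
step 10: r2 <- (r2 + 1)               00011111
step 11: eval (r2 < (2 + (thread // 3))) 00011111
step 12: r0 <- min(-3, 1)             00000011
step 13: r0 <- min((thread + -7), max(thread, r0)) 00000011
step 14: r2 <- (r2 + 1)               00000011
step 15: eval (r2 < (2 + (thread // 3))) 00000011
step 16: r3 <- r0                     11111111
step 17: r0 <- thread                 11111111

Answer: 18 steps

r2: 2,2,2,3,3,3,4,4
r0: 0,1,2,3,4,5,6,7
r3: -7,-6,-5,-4,-3,-2,-1,0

steps = 18; useful = 108; efficiency = 108/144 = 3/4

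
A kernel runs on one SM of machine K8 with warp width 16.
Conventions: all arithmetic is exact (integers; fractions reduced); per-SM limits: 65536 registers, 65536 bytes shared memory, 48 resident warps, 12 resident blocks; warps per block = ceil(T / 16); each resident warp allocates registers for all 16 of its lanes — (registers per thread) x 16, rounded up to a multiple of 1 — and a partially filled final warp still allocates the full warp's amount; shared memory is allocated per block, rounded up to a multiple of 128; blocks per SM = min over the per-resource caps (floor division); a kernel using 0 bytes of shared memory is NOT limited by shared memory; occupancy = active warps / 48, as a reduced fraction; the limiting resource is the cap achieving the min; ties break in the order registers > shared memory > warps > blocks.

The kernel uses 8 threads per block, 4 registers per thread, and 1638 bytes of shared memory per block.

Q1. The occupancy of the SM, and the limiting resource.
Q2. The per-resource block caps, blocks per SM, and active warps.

Answer: occupancy 1/4, limited by blocks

registers: 1024 blocks
shared memory: 39 blocks
warps: 48 blocks
blocks: 12 blocks

Answer: 12 blocks, 12 active warps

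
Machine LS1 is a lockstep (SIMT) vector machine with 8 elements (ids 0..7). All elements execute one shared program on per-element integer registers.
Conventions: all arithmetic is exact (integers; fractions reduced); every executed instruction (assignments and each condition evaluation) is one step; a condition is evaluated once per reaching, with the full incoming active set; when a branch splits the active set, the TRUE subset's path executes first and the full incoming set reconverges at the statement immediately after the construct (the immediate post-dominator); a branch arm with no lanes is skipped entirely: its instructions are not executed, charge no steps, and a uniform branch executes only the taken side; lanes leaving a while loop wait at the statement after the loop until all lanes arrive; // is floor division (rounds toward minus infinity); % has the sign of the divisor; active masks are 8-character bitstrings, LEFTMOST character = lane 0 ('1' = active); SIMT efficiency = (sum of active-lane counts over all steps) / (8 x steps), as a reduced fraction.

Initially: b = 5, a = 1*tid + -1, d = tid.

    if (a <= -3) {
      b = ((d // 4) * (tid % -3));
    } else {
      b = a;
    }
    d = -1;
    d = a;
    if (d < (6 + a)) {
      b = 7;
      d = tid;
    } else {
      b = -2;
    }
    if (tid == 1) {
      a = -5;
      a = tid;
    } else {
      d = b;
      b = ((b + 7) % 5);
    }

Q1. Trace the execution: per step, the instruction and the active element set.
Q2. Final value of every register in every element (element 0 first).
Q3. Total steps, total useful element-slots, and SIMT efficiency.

step 0: eval (a <= -3)               11111111
step 1: b <- a                       11111111
step 2: d <- -1                      11111111
step 3: d <- a                       11111111
step 4: eval (d < (6 + a))           11111111
step 5: b <- 7                       11111111
step 6: d <- tid                     11111111
step 7: eval (tid == 1)              11111111
step 8: a <- -5                      01000000
step 9: a <- tid                     01000000
step 10: d <- b                       10111111
step 11: b <- ((b + 7) % 5)           10111111

Answer: 12 steps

b: 4,7,4,4,4,4,4,4
a: -1,1,1,2,3,4,5,6
d: 7,1,7,7,7,7,7,7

steps = 12; useful = 80; efficiency = 80/96 = 5/6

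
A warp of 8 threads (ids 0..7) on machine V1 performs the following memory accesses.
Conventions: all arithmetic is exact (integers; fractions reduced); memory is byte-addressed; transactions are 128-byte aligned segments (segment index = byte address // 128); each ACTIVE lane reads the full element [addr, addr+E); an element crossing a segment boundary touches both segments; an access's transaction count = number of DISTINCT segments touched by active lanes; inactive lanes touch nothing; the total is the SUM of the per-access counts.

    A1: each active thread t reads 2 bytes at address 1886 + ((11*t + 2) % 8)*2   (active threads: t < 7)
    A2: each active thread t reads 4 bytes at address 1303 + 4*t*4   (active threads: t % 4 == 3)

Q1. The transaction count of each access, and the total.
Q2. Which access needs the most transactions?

A1: 1 transaction
A2: 2 transactions

Answer: 1,2; total 3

Answer: A2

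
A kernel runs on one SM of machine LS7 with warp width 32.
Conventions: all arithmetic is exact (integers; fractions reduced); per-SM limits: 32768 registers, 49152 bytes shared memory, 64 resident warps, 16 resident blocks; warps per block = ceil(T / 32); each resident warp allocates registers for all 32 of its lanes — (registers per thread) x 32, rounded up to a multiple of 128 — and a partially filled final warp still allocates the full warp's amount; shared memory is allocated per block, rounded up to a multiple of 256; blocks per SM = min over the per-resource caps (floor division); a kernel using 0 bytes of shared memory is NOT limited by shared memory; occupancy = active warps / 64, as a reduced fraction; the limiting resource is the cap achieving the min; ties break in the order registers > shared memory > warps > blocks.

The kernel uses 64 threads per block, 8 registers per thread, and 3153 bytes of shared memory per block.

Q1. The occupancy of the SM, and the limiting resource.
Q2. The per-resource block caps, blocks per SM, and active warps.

Answer: occupancy 7/16, limited by shared memory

registers: 64 blocks
shared memory: 14 blocks
warps: 32 blocks
blocks: 16 blocks

Answer: 14 blocks, 28 active warps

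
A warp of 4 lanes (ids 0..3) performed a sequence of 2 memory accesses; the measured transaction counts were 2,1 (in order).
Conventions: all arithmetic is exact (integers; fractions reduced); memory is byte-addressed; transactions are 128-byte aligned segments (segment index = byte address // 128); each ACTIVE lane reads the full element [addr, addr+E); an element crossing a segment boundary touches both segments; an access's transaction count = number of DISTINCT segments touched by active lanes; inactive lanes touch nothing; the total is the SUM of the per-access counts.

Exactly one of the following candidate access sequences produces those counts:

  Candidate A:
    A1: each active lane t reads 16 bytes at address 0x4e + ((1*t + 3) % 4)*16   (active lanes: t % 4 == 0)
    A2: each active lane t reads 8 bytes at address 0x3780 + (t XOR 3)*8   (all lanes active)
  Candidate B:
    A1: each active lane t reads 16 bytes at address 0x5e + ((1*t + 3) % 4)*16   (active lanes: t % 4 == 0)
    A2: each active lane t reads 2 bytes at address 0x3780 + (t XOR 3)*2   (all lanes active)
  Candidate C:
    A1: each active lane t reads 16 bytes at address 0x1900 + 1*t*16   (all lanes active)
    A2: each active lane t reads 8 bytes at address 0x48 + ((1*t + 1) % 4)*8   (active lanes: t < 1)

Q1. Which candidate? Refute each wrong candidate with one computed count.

B: A1 gives 1 transaction, not 2
C: A1 gives 1 transaction, not 2
A: all counts match (2,1)

Answer: A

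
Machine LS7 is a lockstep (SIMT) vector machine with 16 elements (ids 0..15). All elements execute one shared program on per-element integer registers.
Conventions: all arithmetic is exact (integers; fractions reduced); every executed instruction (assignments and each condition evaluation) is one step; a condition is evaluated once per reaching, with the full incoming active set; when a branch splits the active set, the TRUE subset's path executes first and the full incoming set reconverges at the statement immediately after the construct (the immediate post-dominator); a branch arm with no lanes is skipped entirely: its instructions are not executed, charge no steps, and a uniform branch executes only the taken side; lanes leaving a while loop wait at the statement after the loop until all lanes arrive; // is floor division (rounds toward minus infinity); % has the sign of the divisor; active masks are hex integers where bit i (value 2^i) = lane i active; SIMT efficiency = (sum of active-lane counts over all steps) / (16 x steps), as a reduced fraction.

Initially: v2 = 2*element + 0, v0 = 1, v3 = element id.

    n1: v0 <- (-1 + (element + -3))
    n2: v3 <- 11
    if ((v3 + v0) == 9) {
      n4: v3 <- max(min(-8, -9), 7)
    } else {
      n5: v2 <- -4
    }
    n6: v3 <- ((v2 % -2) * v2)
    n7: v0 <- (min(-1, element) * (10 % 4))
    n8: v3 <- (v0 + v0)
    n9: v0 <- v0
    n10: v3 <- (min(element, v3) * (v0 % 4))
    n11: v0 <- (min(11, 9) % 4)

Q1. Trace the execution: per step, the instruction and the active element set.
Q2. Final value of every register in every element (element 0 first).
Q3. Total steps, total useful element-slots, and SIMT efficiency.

step 0: v0 <- (-1 + (element + -3))  0xffff
step 1: v3 <- 11                     0xffff
step 2: eval ((v3 + v0) == 9)        0xffff
step 3: v3 <- max(min(-8, -9), 7)    0x0004
step 4: v2 <- -4                     0xfffb
step 5: v3 <- ((v2 % -2) * v2)       0xffff
step 6: v0 <- (min(-1, element) * (10 % 4)) 0xffff
step 7: v3 <- (v0 + v0)              0xffff
step 8: v0 <- v0                     0xffff
step 9: v3 <- (min(element, v3) * (v0 % 4)) 0xffff
step 10: v0 <- (min(11, 9) % 4)       0xffff

Answer: 11 steps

v2: -4,-4,4,-4,-4,-4,-4,-4,-4,-4,-4,-4,-4,-4,-4,-4
v0: 1,1,1,1,1,1,1,1,1,1,1,1,1,1,1,1
v3: -8,-8,-8,-8,-8,-8,-8,-8,-8,-8,-8,-8,-8,-8,-8,-8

steps = 11; useful = 160; efficiency = 160/176 = 10/11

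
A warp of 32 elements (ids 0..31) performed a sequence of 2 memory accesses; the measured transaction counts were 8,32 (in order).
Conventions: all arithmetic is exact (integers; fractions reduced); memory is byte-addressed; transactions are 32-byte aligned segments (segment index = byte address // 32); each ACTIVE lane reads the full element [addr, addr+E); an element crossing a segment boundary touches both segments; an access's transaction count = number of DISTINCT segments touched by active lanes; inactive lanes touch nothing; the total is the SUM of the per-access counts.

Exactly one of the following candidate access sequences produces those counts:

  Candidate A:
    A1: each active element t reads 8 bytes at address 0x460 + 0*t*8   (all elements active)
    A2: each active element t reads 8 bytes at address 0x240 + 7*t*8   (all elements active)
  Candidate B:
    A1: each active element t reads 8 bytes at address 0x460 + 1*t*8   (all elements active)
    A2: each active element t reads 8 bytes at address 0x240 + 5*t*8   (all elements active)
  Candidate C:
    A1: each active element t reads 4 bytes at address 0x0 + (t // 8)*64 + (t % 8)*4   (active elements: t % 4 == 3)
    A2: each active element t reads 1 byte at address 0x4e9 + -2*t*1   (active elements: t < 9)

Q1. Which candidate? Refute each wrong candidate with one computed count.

A: A1 gives 1 transaction, not 8
C: A1 gives 4 transactions, not 8
B: all counts match (8,32)

Answer: B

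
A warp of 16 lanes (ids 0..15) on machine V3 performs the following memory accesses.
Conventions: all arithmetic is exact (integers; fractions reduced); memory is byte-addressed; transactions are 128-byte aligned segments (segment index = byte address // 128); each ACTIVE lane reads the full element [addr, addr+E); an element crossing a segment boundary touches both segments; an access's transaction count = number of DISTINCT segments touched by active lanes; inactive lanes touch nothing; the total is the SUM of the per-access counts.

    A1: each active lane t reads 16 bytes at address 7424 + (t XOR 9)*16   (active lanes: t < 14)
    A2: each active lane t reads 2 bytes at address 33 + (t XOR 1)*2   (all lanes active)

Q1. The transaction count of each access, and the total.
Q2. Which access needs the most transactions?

A1: 2 transactions
A2: 1 transaction

Answer: 2,1; total 3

Answer: A1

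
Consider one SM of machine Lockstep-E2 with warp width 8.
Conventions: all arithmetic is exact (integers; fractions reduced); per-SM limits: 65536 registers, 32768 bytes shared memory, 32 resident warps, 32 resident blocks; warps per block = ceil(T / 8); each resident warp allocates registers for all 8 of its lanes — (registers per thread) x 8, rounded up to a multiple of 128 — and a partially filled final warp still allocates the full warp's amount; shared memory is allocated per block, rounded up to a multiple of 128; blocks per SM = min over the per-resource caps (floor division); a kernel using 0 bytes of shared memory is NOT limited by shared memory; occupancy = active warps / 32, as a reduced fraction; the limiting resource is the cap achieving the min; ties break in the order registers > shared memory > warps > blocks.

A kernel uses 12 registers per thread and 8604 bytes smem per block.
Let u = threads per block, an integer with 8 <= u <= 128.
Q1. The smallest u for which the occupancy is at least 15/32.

Answer: u = 33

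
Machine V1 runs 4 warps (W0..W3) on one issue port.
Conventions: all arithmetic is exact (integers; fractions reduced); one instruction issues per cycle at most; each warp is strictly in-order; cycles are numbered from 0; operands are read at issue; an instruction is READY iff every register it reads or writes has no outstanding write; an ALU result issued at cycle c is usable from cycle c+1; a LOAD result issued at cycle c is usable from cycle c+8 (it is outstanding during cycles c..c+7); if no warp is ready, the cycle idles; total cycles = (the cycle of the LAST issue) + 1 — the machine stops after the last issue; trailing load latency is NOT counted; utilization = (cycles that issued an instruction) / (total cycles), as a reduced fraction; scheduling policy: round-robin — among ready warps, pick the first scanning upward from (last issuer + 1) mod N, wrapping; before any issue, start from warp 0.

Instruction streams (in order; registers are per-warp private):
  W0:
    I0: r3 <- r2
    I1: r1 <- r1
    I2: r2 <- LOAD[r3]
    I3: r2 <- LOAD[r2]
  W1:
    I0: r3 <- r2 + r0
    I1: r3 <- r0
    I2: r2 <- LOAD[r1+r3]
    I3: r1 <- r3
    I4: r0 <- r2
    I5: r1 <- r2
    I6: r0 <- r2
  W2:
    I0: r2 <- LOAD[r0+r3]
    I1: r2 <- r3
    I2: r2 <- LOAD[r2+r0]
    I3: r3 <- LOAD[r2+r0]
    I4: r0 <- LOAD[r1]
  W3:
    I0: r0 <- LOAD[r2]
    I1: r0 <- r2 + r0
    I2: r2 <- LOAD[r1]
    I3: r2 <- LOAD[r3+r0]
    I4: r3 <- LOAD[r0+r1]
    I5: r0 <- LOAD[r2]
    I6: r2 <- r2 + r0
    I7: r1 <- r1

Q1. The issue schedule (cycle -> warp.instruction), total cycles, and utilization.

cycle 0: W0.I0
cycle 1: W1.I0
cycle 2: W2.I0
cycle 3: W3.I0
cycle 4: W0.I1
cycle 5: W1.I1
cycle 6: W0.I2
cycle 7: W1.I2
cycle 8: W1.I3
cycle 9: idle
cycle 10: W2.I1
cycle 11: W3.I1
cycle 12: W2.I2
cycle 13: W3.I2
cycle 14: W0.I3
cycle 15: W1.I4
cycle 16: W1.I5
cycle 17: W1.I6
cycle 18: idle
cycle 19: idle
cycle 20: W2.I3
cycle 21: W3.I3
cycle 22: W2.I4
cycle 23: W3.I4
cycle 24: idle
cycle 25: idle
cycle 26: idle
cycle 27: idle
cycle 28: idle
cycle 29: W3.I5
cycle 30: idle
cycle 31: idle
cycle 32: idle
cycle 33: idle
cycle 34: idle
cycle 35: idle
cycle 36: idle
cycle 37: W3.I6
cycle 38: W3.I7

Answer: 39 cycles, utilization 8/13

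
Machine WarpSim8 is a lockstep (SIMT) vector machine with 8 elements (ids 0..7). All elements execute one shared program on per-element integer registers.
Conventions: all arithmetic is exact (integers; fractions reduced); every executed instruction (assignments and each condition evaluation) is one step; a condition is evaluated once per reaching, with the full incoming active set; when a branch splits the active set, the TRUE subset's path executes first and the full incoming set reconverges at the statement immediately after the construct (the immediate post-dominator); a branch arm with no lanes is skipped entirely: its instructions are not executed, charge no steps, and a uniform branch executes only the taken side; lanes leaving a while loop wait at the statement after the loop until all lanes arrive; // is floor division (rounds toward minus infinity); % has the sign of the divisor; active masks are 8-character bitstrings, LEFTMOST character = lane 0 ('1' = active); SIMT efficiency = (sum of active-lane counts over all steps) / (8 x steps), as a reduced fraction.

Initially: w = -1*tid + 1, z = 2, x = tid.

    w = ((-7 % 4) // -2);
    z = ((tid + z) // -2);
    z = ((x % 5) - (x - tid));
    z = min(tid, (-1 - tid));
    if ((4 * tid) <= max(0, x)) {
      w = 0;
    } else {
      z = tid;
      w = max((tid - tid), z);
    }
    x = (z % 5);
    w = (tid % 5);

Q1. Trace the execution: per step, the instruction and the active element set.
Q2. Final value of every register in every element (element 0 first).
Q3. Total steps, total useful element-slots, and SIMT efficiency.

step 0: w <- ((-7 % 4) // -2)        11111111
step 1: z <- ((tid + z) // -2)       11111111
step 2: z <- ((x % 5) - (x - tid))   11111111
step 3: z <- min(tid, (-1 - tid))    11111111
step 4: eval ((4 * tid) <= max(0, x)) 11111111
step 5: w <- 0                       10000000
step 6: z <- tid                     01111111
step 7: w <- max((tid - tid), z)     01111111
step 8: x <- (z % 5)                 11111111
step 9: w <- (tid % 5)               11111111

Answer: 10 steps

w: 0,1,2,3,4,0,1,2
z: -1,1,2,3,4,5,6,7
x: 4,1,2,3,4,0,1,2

steps = 10; useful = 71; efficiency = 71/80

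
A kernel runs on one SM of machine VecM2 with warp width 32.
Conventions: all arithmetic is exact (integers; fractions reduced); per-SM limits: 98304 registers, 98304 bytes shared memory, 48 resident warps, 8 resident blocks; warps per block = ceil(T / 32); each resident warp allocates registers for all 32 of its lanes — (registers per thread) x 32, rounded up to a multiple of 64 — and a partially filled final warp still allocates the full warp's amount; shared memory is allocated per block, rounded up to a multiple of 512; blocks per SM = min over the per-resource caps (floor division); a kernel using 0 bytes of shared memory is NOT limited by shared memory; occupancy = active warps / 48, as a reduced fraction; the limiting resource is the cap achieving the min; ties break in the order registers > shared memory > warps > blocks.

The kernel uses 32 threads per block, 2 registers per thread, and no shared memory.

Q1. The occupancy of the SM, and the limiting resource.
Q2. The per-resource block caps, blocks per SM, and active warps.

Answer: occupancy 1/6, limited by blocks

registers: 1536 blocks
shared memory: no limit (kernel uses none)
warps: 48 blocks
blocks: 8 blocks

Answer: 8 blocks, 8 active warps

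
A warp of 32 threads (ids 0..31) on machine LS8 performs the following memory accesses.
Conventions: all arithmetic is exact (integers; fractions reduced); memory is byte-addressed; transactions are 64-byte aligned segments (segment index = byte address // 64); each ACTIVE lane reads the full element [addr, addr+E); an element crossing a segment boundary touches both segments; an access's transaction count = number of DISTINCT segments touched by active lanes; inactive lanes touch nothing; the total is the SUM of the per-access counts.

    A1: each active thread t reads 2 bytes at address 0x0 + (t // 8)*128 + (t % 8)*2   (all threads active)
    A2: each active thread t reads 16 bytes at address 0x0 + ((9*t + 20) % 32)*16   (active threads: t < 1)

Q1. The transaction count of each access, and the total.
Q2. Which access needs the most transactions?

A1: 4 transactions
A2: 1 transaction

Answer: 4,1; total 5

Answer: A1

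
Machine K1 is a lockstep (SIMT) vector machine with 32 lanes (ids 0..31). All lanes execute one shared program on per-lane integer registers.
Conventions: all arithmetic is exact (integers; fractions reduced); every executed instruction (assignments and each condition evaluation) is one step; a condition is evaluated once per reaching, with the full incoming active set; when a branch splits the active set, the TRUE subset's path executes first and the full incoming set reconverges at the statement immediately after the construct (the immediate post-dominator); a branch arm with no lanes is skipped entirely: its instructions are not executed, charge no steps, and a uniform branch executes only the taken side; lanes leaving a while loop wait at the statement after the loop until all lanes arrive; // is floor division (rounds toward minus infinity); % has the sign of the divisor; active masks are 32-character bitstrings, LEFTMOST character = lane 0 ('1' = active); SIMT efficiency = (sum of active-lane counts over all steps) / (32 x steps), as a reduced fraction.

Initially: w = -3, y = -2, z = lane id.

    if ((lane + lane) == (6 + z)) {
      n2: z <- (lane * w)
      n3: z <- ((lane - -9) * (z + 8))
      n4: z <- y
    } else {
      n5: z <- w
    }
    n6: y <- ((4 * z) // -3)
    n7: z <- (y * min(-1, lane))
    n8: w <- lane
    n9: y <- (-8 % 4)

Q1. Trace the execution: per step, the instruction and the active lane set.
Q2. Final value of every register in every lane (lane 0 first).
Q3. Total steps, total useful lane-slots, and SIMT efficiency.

step 0: eval ((lane + lane) == (6 + z)) 11111111111111111111111111111111
step 1: z <- (lane * w)              00000010000000000000000000000000
step 2: z <- ((lane - -9) * (z + 8)) 00000010000000000000000000000000
step 3: z <- y                       00000010000000000000000000000000
step 4: z <- w                       11111101111111111111111111111111
step 5: y <- ((4 * z) // -3)         11111111111111111111111111111111
step 6: z <- (y * min(-1, lane))     11111111111111111111111111111111
step 7: w <- lane                    11111111111111111111111111111111
step 8: y <- (-8 % 4)                11111111111111111111111111111111

Answer: 9 steps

w: 0,1,2,3,4,5,6,7,8,9,10,11,12,13,14,15,16,17,18,19,20,21,22,23,24,25,26,27,28,29,30,31
y: 0,0,0,0,0,0,0,0,0,0,0,0,0,0,0,0,0,0,0,0,0,0,0,0,0,0,0,0,0,0,0,0
z: -4,-4,-4,-4,-4,-4,-2,-4,-4,-4,-4,-4,-4,-4,-4,-4,-4,-4,-4,-4,-4,-4,-4,-4,-4,-4,-4,-4,-4,-4,-4,-4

steps = 9; useful = 194; efficiency = 194/288 = 97/144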